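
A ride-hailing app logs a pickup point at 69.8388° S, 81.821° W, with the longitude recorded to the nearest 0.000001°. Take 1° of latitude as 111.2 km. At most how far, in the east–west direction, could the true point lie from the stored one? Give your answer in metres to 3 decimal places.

Rounding to 6 decimal places leaves the longitude within ±5e-07° of the true value.
At latitude 69.8388° a degree of longitude spans 111200 m × cos 69.8388° = 111200 × 0.3447 ≈ 38326.5 m.
Maximum E–W displacement: 5e-07 × 38326.5 = 0.0191632 m.

0.019 metres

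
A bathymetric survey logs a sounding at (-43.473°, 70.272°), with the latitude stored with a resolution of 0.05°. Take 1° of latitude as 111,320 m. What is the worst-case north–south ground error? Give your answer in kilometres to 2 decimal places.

With a 0.05° grid the true value lies within half a step, ±0.05°/2 = ±0.025°, of the stored one.
North–south distance: 0.025° × 111320 m/° = 2783 m.
That is 2783 m = 2.783 km.

2.78 kilometres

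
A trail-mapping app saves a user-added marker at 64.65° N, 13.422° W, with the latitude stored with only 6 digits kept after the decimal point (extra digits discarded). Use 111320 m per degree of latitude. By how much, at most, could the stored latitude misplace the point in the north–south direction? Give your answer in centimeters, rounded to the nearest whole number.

11 centimeters

Truncating at 6 decimal places can drop up to a full unit in the last place, so the latitude may be off by as much as 1e-06°.
North–south distance: 1e-06° × 111320 m/° = 0.11132 m.
That is 0.11132 m = 11.132 cm.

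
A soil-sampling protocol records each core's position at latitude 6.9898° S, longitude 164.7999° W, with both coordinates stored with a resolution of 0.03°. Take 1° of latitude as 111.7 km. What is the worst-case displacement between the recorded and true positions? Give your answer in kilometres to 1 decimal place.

With a 0.03° grid the true value lies within half a step, ±0.03°/2 = ±0.015°, of the stored one.
North–south component: 0.015° × 111700 = 1675.5 m.
Longitude error → 0.015 × 111700 × cos 6.9898° = 0.015 × 111700 × 0.9926 ≈ 1663.05 m.
The two errors are perpendicular, so the maximum displacement is √(1675.5² + 1663.05²) ≈ 2360.73 m.
That is 2360.73 m = 2.3607 km.

2.4 kilometres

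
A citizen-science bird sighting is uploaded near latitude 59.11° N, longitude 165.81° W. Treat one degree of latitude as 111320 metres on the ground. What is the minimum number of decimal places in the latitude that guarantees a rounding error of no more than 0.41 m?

One degree of latitude covers 111320 m.
With N decimal places the half-ulp bound is 0.5·10⁻ᴺ°, or 0.5·10⁻ᴺ × 111320 m on the ground.
Setting 55660 × 10⁻ᴺ ≤ 0.41 gives 10ᴺ ≥ 1.358e+05, i.e. N ≥ 5.13.
So 6 decimal places suffice (0.0557 m); 5 would allow up to 0.557 m.

6 decimal places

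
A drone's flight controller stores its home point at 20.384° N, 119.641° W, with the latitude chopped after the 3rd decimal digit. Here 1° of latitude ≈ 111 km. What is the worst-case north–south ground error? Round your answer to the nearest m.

Truncating at 3 decimal places can drop up to a full unit in the last place, so the latitude may be off by as much as 0.001°.
North–south distance: 0.001° × 111000 m/° = 111 m.

111 m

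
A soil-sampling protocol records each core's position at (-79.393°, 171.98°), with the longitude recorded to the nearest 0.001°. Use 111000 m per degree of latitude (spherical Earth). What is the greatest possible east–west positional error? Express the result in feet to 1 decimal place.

33.5 feet

Rounding to 3 decimal places leaves the longitude within ±0.0005° of the true value.
One degree of longitude at 79.393° is 111000 × cos 79.393° ≈ 111000 × 0.1841 = 20431.9 m.
Maximum E–W displacement: 0.0005 × 20431.9 = 10.216 m.
Converting: 10.216 m × 3.2808 ft/m ≈ 33.517 ft.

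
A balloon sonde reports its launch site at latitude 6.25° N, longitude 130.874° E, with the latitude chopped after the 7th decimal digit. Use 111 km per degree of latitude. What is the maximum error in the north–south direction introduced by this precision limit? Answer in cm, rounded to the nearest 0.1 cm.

Truncating at 7 decimal places can drop up to a full unit in the last place, so the latitude may be off by as much as 1e-07°.
Along the meridian that is 1e-07° × 111000 m/° = 0.0111 m.
That is 0.0111 m = 1.11 cm.

1.1 cm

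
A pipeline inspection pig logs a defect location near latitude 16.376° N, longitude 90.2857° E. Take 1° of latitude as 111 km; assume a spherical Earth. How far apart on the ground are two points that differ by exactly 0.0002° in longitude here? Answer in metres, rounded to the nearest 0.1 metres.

21.3 metres

One degree of longitude here spans 111000 × cos 16.376° = 111000 × 0.9594 ≈ 106497 m; 0.0002° of that is 21.2994 m.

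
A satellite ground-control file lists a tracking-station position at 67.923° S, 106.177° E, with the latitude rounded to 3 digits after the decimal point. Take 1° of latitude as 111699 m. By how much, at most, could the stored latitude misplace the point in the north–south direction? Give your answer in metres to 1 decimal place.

Rounding to 3 decimal places leaves the latitude within ±0.0005° of the true value.
North–south distance: 0.0005° × 111699 m/° = 55.8495 m.

55.8 metres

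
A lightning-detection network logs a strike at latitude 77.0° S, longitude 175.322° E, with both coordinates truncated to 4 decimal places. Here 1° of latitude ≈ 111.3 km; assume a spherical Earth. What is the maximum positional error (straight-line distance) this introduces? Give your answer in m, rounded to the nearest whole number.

11 m

Truncating at 4 decimal places can drop up to a full unit in the last place, so each coordinate may be off by as much as 0.0001°.
North–south component: 0.0001° × 111300 = 11.13 m.
E–W at 77°: 0.0001° × 111300 × cos 77° = 0.0001 × 111300 × 0.2250 ≈ 2.50371 m.
Worst case both components are at the extreme and orthogonal: √(11.13² + 2.50371²) ≈ 11.4081 m.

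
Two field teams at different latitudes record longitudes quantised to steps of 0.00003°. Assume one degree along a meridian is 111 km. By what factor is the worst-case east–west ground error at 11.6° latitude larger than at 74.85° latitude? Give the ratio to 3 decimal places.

With a 0.00003° grid the true value lies within half a step, ±0.00003°/2 = ±1.5e-05°, of the stored one.
At 11.6°: 1.5e-05° × 111000 × cos 11.6° = 1.5e-05 × 111000 × 0.9796 ≈ 1.631 m.
At 74.85°: 1.5e-05° × 111000 × cos 74.85° = 1.5e-05 × 111000 × 0.2613 ≈ 0.43514 m.
The ratio reduces to cos 11.6° / cos 74.85° = 0.9796/0.2613 ≈ 3.7482.

3.748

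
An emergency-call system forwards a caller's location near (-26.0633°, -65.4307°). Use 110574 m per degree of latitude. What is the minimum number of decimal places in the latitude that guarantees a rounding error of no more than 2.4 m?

One degree of latitude covers 110574 m.
N decimal places → at most half a unit in the last place, 0.5 × 10⁻ᴺ° = 110574/2 × 10⁻ᴺ m.
Setting 55287 × 10⁻ᴺ ≤ 2.4 gives 10ᴺ ≥ 2.304e+04, i.e. N ≥ 4.36.
At 4 places the error can reach 5.53 m, but 5 places keeps it to 0.553 m.

5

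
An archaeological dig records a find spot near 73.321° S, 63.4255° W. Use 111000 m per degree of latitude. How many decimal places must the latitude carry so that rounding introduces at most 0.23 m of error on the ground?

One degree of latitude covers 111000 m.
With N decimal places the half-ulp bound is 0.5·10⁻ᴺ°, or 0.5·10⁻ᴺ × 111000 m on the ground.
Need 0.5 × 111000 × 10⁻ᴺ ≤ 0.23 → 10⁻ᴺ ≤ 4.144e-06, so N ≥ 5.38.
At 5 places the error can reach 0.555 m, but 6 places keeps it to 0.0555 m.

6 decimal places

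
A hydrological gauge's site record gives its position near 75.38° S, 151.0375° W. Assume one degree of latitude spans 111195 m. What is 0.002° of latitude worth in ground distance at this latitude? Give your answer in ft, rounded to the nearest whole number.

730 ft

Along a meridian 0.002° is 0.002 × 111195 = 222.39 m.
In feet: 222.39 m ÷ 0.3048 ≈ 729.63 ft.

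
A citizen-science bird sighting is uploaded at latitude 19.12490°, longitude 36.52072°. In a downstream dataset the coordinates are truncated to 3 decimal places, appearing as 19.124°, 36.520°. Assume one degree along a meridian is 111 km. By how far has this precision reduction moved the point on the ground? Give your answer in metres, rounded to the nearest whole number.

Δlat = 19.12490 − 19.124 = +0.00090°; Δlon = 36.52072 − 36.520 = +0.00072°.
N–S: 0.00090° × 111000 m/° = 99.9 m.
E–W at 19.124°: 0.00072° × 111000 × cos 19.124° = 0.00072 × 111000 × 0.9448 ≈ 75.5094 m.
Combined displacement = (99.9² + 75.5094²)^½ ≈ 125.226 m.

125 metres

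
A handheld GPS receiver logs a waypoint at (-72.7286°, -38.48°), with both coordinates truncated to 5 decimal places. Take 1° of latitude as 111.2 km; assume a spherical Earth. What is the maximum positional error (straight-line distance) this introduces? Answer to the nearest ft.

4 ft

Truncating at 5 decimal places can drop up to a full unit in the last place, so each coordinate may be off by as much as 1e-05°.
N–S: 1e-05° × 111200 m/° = 1.112 m.
East–west component at 72.7286°: 1e-05° × 111200 × cos 72.7286° ≈ 1e-05 × 33015.1 ≈ 0.330151 m.
The two errors are perpendicular, so the maximum displacement is √(1.112² + 0.330151²) ≈ 1.15998 m.
In feet: 1.15998 m ÷ 0.3048 ≈ 3.8057 ft.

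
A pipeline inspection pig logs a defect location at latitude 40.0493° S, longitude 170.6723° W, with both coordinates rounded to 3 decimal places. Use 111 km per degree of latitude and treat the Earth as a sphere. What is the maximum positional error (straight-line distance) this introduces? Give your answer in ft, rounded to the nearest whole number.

229 ft

Rounding to 3 decimal places leaves each coordinate within ±0.0005° of the true value.
N–S: 0.0005° × 111000 m/° = 55.5 m.
E–W at 40.0493°: 0.0005° × 111000 × cos 40.0493° = 0.0005 × 111000 × 0.7655 ≈ 42.4848 m.
Worst case both components are at the extreme and orthogonal: √(55.5² + 42.4848²) ≈ 69.8942 m.
Converting: 69.8942 m × 3.2808 ft/m ≈ 229.31 ft.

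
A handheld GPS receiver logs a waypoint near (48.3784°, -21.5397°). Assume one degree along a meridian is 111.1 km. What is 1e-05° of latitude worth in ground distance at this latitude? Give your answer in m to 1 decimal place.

1.1 m

Along a meridian 1e-05° is 1e-05 × 111100 = 1.111 m.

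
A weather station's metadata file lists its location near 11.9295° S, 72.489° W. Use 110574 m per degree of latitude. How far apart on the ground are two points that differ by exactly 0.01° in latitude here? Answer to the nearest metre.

1106 metres

0.01° × 110574 m/° = 1105.74 m.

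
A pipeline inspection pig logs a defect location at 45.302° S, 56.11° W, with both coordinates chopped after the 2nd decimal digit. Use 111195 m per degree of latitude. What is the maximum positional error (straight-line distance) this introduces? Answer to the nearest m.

Truncating at 2 decimal places can drop up to a full unit in the last place, so each coordinate may be off by as much as 0.01°.
Latitude error → 0.01 × 111195 = 1111.95 m along the meridian.
Longitude error → 0.01 × 111195 × cos 45.302° = 0.01 × 111195 × 0.7034 ≈ 782.112 m.
The two errors are perpendicular, so the maximum displacement is √(1111.95² + 782.112²) ≈ 1359.46 m.

1359 m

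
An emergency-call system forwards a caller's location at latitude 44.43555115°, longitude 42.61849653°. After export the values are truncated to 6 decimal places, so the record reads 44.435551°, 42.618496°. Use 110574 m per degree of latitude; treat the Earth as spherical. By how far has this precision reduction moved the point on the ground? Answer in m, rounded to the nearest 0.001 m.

Δlat = 44.43555115 − 44.435551 = +0.00000015°; Δlon = 42.61849653 − 42.618496 = +0.00000053°.
N–S: 0.00000015° × 110574 m/° = 0.0165861 m.
East–west at this latitude: 0.00000053° × 110574 × cos 44.4356° ≈ 0.00000053 × 78954.1 = 0.0418457 m.
Distance: √(0.0165861² + 0.0418457²) ≈ 0.0450129 m.

0.045 m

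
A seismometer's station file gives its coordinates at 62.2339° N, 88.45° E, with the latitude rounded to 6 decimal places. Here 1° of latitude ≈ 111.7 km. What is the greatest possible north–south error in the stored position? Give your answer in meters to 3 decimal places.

Rounding to 6 decimal places leaves the latitude within ±5e-07° of the true value.
So the N–S error is at most 5e-07 × 111700 = 0.05585 m.

0.056 meters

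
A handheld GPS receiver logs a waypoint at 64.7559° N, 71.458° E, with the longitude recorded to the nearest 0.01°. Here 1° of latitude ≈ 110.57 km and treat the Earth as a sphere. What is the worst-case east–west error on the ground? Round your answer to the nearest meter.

Rounding to 2 decimal places leaves the longitude within ±0.005° of the true value.
Parallels shrink by cos φ, so at 64.7559° a degree of longitude is 110570 × 0.4265 ≈ 47155.4 m.
East–west error: 0.005° × 47155.4 m/° ≈ 235.777 m.

236 meters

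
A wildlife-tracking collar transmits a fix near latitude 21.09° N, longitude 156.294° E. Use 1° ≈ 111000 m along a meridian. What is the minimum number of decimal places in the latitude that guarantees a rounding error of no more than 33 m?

One degree of latitude covers 111000 m.
Rounding to N decimal places gives at most 0.5 × 10⁻ᴺ degrees of error, i.e. 0.5 × 10⁻ᴺ × 111000 m.
Need 0.5 × 111000 × 10⁻ᴺ ≤ 33 → 10⁻ᴺ ≤ 5.946e-04, so N ≥ 3.23.
At 3 places the error can reach 55.5 m, but 4 places keeps it to 5.55 m.

4 decimal places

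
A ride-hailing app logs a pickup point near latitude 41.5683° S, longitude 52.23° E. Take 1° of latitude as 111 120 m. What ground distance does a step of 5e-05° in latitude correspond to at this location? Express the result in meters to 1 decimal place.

Along a meridian 5e-05° is 5e-05 × 111120 = 5.556 m.

5.6 meters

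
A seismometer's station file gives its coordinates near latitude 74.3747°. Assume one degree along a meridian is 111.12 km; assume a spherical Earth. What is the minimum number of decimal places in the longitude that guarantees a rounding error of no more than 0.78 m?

5 decimal places

At 74.3747° one degree of longitude covers 111120 × cos 74.3747° ≈ 111120 × 0.2693 ≈ 29929.6 m.
Rounding to N decimal places gives at most 0.5 × 10⁻ᴺ degrees of error, i.e. 0.5 × 10⁻ᴺ × 29929.6 m.
Need 0.5 × 29929.6 × 10⁻ᴺ ≤ 0.78 → 10⁻ᴺ ≤ 5.212e-05, so N ≥ 4.28.
At 4 places the error can reach 1.5 m, but 5 places keeps it to 0.15 m.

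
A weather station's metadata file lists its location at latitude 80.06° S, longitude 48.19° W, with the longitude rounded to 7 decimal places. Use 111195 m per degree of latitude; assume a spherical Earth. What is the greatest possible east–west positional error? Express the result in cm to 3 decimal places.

Rounding to 7 decimal places leaves the longitude within ±5e-08° of the true value.
One degree of longitude at 80.06° is 111195 × cos 80.06° ≈ 111195 × 0.1726 = 19194.1 m.
So at most 5e-08° × 19194.1 ≈ 0.000959706 m east–west.
That is 0.000959706 m = 0.095971 cm.

0.096 cm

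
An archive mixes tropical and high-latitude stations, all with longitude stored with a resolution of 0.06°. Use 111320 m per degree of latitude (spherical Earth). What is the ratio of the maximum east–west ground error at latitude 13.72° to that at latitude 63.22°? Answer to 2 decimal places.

2.16

With a 0.06° grid the true value lies within half a step, ±0.06°/2 = ±0.03°, of the stored one.
At 13.72°: 0.03° × 111320 × cos 13.72° = 0.03 × 111320 × 0.9715 ≈ 3244.3 m.
At 63.22°: 0.03° × 111320 × cos 63.22° = 0.03 × 111320 × 0.4506 ≈ 1504.7 m.
Ratio: 3244.3 / 1504.7 = cos 13.72° / cos 63.22° ≈ 2.1561.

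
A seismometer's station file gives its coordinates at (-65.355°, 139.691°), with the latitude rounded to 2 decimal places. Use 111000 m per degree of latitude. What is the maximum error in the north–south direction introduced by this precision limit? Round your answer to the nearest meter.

555 meters

Rounding to 2 decimal places leaves the latitude within ±0.005° of the true value.
Along the meridian that is 0.005° × 111000 m/° = 555 m.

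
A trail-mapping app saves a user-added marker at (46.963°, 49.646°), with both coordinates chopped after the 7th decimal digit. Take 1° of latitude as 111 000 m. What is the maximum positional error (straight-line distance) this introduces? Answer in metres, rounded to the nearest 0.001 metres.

Truncating at 7 decimal places can drop up to a full unit in the last place, so each coordinate may be off by as much as 1e-07°.
Latitude error → 1e-07 × 111000 = 0.0111 m along the meridian.
East–west component at 46.963°: 1e-07° × 111000 × cos 46.963° ≈ 1e-07 × 75754.2 ≈ 0.00757542 m.
Worst case both components are at the extreme and orthogonal: √(0.0111² + 0.00757542²) ≈ 0.0134386 m.

0.013 metres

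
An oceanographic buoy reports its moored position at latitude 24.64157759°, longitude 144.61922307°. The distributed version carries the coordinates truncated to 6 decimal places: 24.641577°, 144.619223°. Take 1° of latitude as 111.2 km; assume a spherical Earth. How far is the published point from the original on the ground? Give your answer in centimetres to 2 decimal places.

Δlat = 24.64157759 − 24.641577 = +0.00000059°; Δlon = 144.61922307 − 144.619223 = +0.00000007°.
N–S: 0.00000059° × 111200 m/° = 0.065608 m.
E–W at 24.6416°: 0.00000007° × 111200 × cos 24.6416° = 0.00000007 × 111200 × 0.9089 ≈ 0.00707514 m.
Combined displacement = (0.065608² + 0.00707514²)^½ ≈ 0.0659884 m.
That is 0.0659884 m = 6.5988 cm.

6.60 centimetres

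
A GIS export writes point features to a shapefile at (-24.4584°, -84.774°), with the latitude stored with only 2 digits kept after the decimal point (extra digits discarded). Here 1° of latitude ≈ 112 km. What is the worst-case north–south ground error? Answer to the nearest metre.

Truncating at 2 decimal places can drop up to a full unit in the last place, so the latitude may be off by as much as 0.01°.
Along the meridian that is 0.01° × 112000 m/° = 1120 m.

1120 metres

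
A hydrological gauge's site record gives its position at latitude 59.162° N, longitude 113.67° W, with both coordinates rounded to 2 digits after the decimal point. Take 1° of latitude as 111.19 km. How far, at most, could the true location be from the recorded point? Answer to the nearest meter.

625 meters

Rounding to 2 decimal places leaves each coordinate within ±0.005° of the true value.
North–south component: 0.005° × 111190 = 555.95 m.
East–west component at 59.162°: 0.005° × 111190 × cos 59.162° ≈ 0.005 × 56997.4 ≈ 284.987 m.
Combining orthogonally: (555.95² + 284.987²)^½ ≈ 624.738 m.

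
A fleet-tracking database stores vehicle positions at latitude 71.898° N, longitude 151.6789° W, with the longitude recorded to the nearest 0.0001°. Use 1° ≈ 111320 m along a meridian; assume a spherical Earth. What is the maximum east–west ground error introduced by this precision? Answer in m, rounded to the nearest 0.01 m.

1.73 m

Rounding to 4 decimal places leaves the longitude within ±5e-05° of the true value.
One degree of longitude at 71.898° is 111320 × cos 71.898° ≈ 111320 × 0.3107 = 34588.2 m.
So at most 5e-05° × 34588.2 ≈ 1.72941 m east–west.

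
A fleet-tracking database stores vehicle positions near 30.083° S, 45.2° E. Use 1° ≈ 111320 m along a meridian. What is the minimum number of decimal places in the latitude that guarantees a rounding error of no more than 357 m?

3

One degree of latitude covers 111320 m.
N decimal places → at most half a unit in the last place, 0.5 × 10⁻ᴺ° = 111320/2 × 10⁻ᴺ m.
Need 0.5 × 111320 × 10⁻ᴺ ≤ 357 → 10⁻ᴺ ≤ 6.414e-03, so N ≥ 2.19.
At 2 places the error can reach 557 m, but 3 places keeps it to 55.7 m.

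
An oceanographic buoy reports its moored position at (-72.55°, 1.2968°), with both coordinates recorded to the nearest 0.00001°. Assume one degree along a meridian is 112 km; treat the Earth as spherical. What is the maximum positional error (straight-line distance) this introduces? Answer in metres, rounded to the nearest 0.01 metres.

0.58 metres

Rounding to 5 decimal places leaves each coordinate within ±5e-06° of the true value.
N–S: 5e-06° × 112000 m/° = 0.56 m.
East–west component at 72.55°: 5e-06° × 112000 × cos 72.55° ≈ 5e-06 × 33585.8 ≈ 0.167929 m.
Worst case both components are at the extreme and orthogonal: √(0.56² + 0.167929²) ≈ 0.584637 m.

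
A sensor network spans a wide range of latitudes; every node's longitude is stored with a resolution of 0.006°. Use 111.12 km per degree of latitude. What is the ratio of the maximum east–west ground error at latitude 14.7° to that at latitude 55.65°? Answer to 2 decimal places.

With a 0.006° grid the true value lies within half a step, ±0.006°/2 = ±0.003°, of the stored one.
Error at 14.7° = 0.003° × 111120 × cos 14.7° ≈ 333.36 × 0.9673 = 322.45 m.
Error at 55.65° = 0.003° × 111120 × cos 55.65° ≈ 333.36 × 0.5642 = 188.1 m.
Ratio: 322.45 / 188.1 = cos 14.7° / cos 55.65° ≈ 1.7143.

1.71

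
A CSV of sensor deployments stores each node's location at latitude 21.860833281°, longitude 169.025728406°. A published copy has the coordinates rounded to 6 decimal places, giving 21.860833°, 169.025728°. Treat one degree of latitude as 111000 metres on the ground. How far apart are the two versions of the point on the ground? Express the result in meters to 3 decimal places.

The latitude changed by +0.000000281° and the longitude by +0.000000406°.
North–south shift: 0.000000281 × 111000 = 0.031191 m.
East–west at this latitude: 0.000000406° × 111000 × cos 21.8608° ≈ 0.000000406 × 103018 = 0.0418254 m.
Hypotenuse of the two orthogonal shifts: √(0.031191² + 0.0418254²) = 0.0521751 m.

0.052 meters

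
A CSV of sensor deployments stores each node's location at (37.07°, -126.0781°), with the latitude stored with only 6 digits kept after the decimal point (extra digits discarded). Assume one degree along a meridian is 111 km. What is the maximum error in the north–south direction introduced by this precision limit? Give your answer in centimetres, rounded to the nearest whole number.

11 centimetres

Truncating at 6 decimal places can drop up to a full unit in the last place, so the latitude may be off by as much as 1e-06°.
Along the meridian that is 1e-06° × 111000 m/° = 0.111 m.
That is 0.111 m = 11.1 cm.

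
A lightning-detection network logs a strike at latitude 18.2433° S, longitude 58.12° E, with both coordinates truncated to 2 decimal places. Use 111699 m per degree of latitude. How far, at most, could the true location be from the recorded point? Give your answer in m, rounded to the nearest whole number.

Truncating at 2 decimal places can drop up to a full unit in the last place, so each coordinate may be off by as much as 0.01°.
N–S: 0.01° × 111699 m/° = 1116.99 m.
East–west component at 18.2433°: 0.01° × 111699 × cos 18.2433° ≈ 0.01 × 106085 ≈ 1060.85 m.
Worst case both components are at the extreme and orthogonal: √(1116.99² + 1060.85²) ≈ 1540.47 m.

1540 m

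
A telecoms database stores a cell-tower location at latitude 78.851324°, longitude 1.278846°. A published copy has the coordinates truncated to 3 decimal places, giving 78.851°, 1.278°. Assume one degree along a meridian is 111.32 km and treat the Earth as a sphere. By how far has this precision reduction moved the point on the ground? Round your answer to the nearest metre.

40 metres

The latitude changed by +0.000324° and the longitude by +0.000846°.
N–S: 0.000324° × 111320 m/° = 36.0677 m.
East–west at this latitude: 0.000846° × 111320 × cos 78.851° ≈ 0.000846 × 21525 = 18.2101 m.
Combined displacement = (36.0677² + 18.2101²)^½ ≈ 40.404 m.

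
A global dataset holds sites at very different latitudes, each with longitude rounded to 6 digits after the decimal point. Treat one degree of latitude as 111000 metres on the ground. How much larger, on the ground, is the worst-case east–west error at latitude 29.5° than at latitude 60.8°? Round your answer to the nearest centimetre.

2 centimetres

Rounding to 6 decimal places leaves the longitude within ±5e-07° of the true value.
At 29.5°: 5e-07° × 111000 × cos 29.5° = 5e-07 × 111000 × 0.8704 ≈ 0.048305 m.
At 60.8°: 5e-07° × 111000 × cos 60.8° = 5e-07 × 111000 × 0.4879 ≈ 0.027076 m.
So the lower-latitude error exceeds the higher by 0.048305 − 0.027076 = 0.021229 m.
That is 0.0212285 m = 2.1229 cm.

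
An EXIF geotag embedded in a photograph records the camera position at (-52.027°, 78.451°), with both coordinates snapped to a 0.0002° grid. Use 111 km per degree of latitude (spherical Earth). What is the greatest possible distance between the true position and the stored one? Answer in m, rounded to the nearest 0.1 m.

13.0 m

With a 0.0002° grid the true value lies within half a step, ±0.0002°/2 = ±0.0001°, of the stored one.
N–S: 0.0001° × 111000 m/° = 11.1 m.
East–west component at 52.027°: 0.0001° × 111000 × cos 52.027° ≈ 0.0001 × 68297.2 ≈ 6.82972 m.
Worst case both components are at the extreme and orthogonal: √(11.1² + 6.82972²) ≈ 13.0328 m.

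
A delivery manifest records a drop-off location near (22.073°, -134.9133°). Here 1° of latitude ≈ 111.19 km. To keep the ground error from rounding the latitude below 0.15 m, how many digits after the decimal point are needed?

One degree of latitude covers 111190 m.
N decimal places → at most half a unit in the last place, 0.5 × 10⁻ᴺ° = 111190/2 × 10⁻ᴺ m.
Setting 55595 × 10⁻ᴺ ≤ 0.15 gives 10ᴺ ≥ 3.706e+05, i.e. N ≥ 5.57.
So 6 decimal places suffice (0.0556 m); 5 would allow up to 0.556 m.

6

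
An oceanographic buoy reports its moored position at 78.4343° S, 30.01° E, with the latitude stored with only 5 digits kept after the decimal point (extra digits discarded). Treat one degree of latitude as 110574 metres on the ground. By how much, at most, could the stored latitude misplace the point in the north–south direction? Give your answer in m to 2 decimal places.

1.11 m

Truncating at 5 decimal places can drop up to a full unit in the last place, so the latitude may be off by as much as 1e-05°.
North–south distance: 1e-05° × 110574 m/° = 1.10574 m.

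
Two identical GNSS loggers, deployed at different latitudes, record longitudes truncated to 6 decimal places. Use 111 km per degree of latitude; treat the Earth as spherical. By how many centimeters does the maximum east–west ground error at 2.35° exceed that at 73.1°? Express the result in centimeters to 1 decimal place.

7.9 centimeters

Truncating at 6 decimal places can drop up to a full unit in the last place, so the longitude may be off by as much as 1e-06°.
Error at 2.35° = 1e-06° × 111000 × cos 2.35° ≈ 0.111 × 0.9992 = 0.11091 m.
At 73.1°: 1e-06° × 111000 × cos 73.1° = 1e-06 × 111000 × 0.2907 ≈ 0.032268 m.
So the lower-latitude error exceeds the higher by 0.11091 − 0.032268 = 0.078639 m.
That is 0.0786387 m = 7.8639 cm.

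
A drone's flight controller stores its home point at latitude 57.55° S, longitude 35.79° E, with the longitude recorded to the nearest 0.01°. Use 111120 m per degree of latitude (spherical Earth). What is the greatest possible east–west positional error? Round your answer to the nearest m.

Rounding to 2 decimal places leaves the longitude within ±0.005° of the true value.
Parallels shrink by cos φ, so at 57.55° a degree of longitude is 111120 × 0.5366 ≈ 59622.9 m.
So at most 0.005° × 59622.9 ≈ 298.115 m east–west.

298 m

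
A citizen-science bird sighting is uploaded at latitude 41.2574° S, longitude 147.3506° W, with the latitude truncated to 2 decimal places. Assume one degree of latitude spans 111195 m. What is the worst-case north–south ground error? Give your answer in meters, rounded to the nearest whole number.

Truncating at 2 decimal places can drop up to a full unit in the last place, so the latitude may be off by as much as 0.01°.
So the N–S error is at most 0.01 × 111195 = 1111.95 m.

1112 meters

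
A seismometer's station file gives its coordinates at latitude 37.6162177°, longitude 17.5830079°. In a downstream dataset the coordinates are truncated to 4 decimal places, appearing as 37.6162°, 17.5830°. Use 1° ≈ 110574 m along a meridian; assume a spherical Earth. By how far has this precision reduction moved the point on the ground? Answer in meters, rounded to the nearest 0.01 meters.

The latitude changed by +0.0000177° and the longitude by +0.0000079°.
N–S: 0.0000177° × 110574 m/° = 1.95716 m.
East–west at this latitude: 0.0000079° × 110574 × cos 37.6162° ≈ 0.0000079 × 87587.6 = 0.691942 m.
Combined displacement = (1.95716² + 0.691942²)^½ ≈ 2.07588 m.

2.08 meters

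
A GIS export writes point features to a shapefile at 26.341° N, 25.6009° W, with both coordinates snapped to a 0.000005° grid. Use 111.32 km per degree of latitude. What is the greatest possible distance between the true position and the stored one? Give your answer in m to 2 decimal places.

With a 0.000005° grid the true value lies within half a step, ±0.000005°/2 = ±2.5e-06°, of the stored one.
North–south component: 2.5e-06° × 111320 = 0.2783 m.
East–west component at 26.341°: 2.5e-06° × 111320 × cos 26.341° ≈ 2.5e-06 × 99761.5 ≈ 0.249404 m.
Combining orthogonally: (0.2783² + 0.249404²)^½ ≈ 0.373702 m.

0.37 m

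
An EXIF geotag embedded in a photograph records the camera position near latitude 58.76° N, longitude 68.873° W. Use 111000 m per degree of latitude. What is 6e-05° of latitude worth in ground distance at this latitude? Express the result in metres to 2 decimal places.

Along a meridian 6e-05° is 6e-05 × 111000 = 6.66 m.

6.66 metres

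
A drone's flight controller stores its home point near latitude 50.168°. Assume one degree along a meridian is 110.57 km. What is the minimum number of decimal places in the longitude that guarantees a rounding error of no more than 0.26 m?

At 50.168° one degree of longitude covers 110570 × cos 50.168° ≈ 110570 × 0.6405 ≈ 70824.4 m.
N decimal places → at most half a unit in the last place, 0.5 × 10⁻ᴺ° = 70824.4/2 × 10⁻ᴺ m.
Need 0.5 × 70824.4 × 10⁻ᴺ ≤ 0.26 → 10⁻ᴺ ≤ 7.342e-06, so N ≥ 5.13.
So 6 decimal places suffice (0.0354 m); 5 would allow up to 0.354 m.

6 decimal places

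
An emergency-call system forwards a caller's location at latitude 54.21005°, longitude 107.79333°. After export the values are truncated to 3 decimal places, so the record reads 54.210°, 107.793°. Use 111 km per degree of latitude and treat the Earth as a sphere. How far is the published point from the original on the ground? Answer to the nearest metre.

The latitude changed by +0.00005° and the longitude by +0.00033°.
N–S: 0.00005° × 111000 m/° = 5.55 m.
East–west at this latitude: 0.00033° × 111000 × cos 54.21° ≈ 0.00033 × 64914.6 = 21.4218 m.
Distance: √(5.55² + 21.4218²) ≈ 22.1291 m.

22 metres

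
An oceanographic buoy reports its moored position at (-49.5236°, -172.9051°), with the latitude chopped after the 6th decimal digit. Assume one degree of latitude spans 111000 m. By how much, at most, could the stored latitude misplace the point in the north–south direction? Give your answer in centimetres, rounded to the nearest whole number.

Truncating at 6 decimal places can drop up to a full unit in the last place, so the latitude may be off by as much as 1e-06°.
North–south distance: 1e-06° × 111000 m/° = 0.111 m.
That is 0.111 m = 11.1 cm.

11 centimetres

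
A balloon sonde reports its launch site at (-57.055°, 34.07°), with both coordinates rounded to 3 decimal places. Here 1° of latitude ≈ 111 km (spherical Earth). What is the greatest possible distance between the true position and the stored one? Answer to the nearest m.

63 m

Rounding to 3 decimal places leaves each coordinate within ±0.0005° of the true value.
N–S: 0.0005° × 111000 m/° = 55.5 m.
Longitude error → 0.0005 × 111000 × cos 57.055° = 0.0005 × 111000 × 0.5438 ≈ 30.1828 m.
The two errors are perpendicular, so the maximum displacement is √(55.5² + 30.1828²) ≈ 63.1763 m.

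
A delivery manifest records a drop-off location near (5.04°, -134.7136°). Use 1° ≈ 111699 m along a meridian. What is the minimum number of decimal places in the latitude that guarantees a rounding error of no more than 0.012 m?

One degree of latitude covers 111699 m.
N decimal places → at most half a unit in the last place, 0.5 × 10⁻ᴺ° = 111699/2 × 10⁻ᴺ m.
Setting 55849.5 × 10⁻ᴺ ≤ 0.012 gives 10ᴺ ≥ 4.654e+06, i.e. N ≥ 6.67.
N = 6 would give 0.0558 m (too coarse); N = 7 gives 0.00558 m ≤ 0.012 m.

7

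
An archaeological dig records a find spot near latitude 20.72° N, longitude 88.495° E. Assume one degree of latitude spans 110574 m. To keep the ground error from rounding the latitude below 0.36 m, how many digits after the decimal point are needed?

6 decimal places

One degree of latitude covers 110574 m.
With N decimal places the half-ulp bound is 0.5·10⁻ᴺ°, or 0.5·10⁻ᴺ × 110574 m on the ground.
Setting 55287 × 10⁻ᴺ ≤ 0.36 gives 10ᴺ ≥ 1.536e+05, i.e. N ≥ 5.19.
So 6 decimal places suffice (0.0553 m); 5 would allow up to 0.553 m.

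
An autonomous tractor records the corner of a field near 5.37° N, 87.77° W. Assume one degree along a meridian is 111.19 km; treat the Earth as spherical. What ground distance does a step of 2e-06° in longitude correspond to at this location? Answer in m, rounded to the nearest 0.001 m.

At 5.37° a degree of longitude is 111190 × cos 5.37° ≈ 110702 m, so 2e-06° corresponds to 0.221404 m.

0.221 m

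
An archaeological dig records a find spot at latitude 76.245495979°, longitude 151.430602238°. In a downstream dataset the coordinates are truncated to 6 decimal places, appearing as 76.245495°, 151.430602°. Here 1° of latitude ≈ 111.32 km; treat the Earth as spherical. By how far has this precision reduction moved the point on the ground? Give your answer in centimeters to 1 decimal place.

10.9 centimeters

Δlat = 76.245495979 − 76.245495 = +0.000000979°; Δlon = 151.430602238 − 151.430602 = +0.000000238°.
North–south shift: 0.000000979 × 111320 = 0.108982 m.
East–west at this latitude: 0.000000238° × 111320 × cos 76.2455° ≈ 0.000000238 × 26467.7 = 0.00629931 m.
Hypotenuse of the two orthogonal shifts: √(0.108982² + 0.00629931²) = 0.109164 m.
That is 0.109164 m = 10.916 cm.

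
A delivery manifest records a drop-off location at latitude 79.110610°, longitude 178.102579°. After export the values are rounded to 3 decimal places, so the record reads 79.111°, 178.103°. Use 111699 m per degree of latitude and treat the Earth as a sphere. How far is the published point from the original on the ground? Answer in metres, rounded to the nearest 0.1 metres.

The latitude changed by -0.000390° and the longitude by -0.000421°.
N–S: -0.000390° × 111699 m/° = -43.5626 m.
East–west at this latitude: -0.000421° × 111699 × cos 79.111° ≈ -0.000421 × 21100.7 = -8.8834 m.
Combined displacement = (43.5626² + 8.8834²)^½ ≈ 44.4591 m.

44.5 metres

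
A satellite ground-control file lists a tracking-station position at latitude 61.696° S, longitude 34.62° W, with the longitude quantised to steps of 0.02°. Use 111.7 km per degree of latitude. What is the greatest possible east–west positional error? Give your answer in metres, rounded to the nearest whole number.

530 metres

With a 0.02° grid the true value lies within half a step, ±0.02°/2 = ±0.01°, of the stored one.
Parallels shrink by cos φ, so at 61.696° a degree of longitude is 111700 × 0.4741 ≈ 52962.5 m.
East–west error: 0.01° × 52962.5 m/° ≈ 529.625 m.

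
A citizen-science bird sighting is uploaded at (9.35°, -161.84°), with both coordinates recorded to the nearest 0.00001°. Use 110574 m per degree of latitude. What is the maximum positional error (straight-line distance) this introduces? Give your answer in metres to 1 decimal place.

0.8 metres

Rounding to 5 decimal places leaves each coordinate within ±5e-06° of the true value.
N–S: 5e-06° × 110574 m/° = 0.55287 m.
E–W at 9.35°: 5e-06° × 110574 × cos 9.35° = 5e-06 × 110574 × 0.9867 ≈ 0.545525 m.
Worst case both components are at the extreme and orthogonal: √(0.55287² + 0.545525²) ≈ 0.7767 m.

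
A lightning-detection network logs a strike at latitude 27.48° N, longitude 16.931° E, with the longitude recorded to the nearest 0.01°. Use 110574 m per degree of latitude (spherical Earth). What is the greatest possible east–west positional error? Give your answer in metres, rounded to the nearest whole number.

Rounding to 2 decimal places leaves the longitude within ±0.005° of the true value.
Parallels shrink by cos φ, so at 27.48° a degree of longitude is 110574 × 0.8872 ≈ 98098.2 m.
Maximum E–W displacement: 0.005 × 98098.2 = 490.491 m.

490 metres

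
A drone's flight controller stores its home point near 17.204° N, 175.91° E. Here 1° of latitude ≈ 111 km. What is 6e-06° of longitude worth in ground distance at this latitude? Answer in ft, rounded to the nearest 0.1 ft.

2.1 ft

6e-06° of longitude at 17.204° is 6e-06 × 111000 × cos 17.204° ≈ 6e-06 × 106034 = 0.636202 m.
Converting: 0.636202 m × 3.2808 ft/m ≈ 2.0873 ft.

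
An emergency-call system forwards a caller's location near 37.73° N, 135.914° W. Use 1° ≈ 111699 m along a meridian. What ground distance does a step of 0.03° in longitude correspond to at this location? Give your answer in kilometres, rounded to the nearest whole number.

At 37.73° a degree of longitude is 111699 × cos 37.73° ≈ 88343.1 m, so 0.03° corresponds to 2650.29 m.
That is 2650.29 m = 2.6503 km.

3 kilometres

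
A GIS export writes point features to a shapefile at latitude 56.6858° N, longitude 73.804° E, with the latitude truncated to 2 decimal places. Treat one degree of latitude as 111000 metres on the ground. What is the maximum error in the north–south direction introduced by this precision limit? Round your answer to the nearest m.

1110 m

Truncating at 2 decimal places can drop up to a full unit in the last place, so the latitude may be off by as much as 0.01°.
North–south distance: 0.01° × 111000 m/° = 1110 m.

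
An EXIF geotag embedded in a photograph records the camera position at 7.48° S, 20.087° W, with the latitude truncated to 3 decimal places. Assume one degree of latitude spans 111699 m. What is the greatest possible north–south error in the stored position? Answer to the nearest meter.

Truncating at 3 decimal places can drop up to a full unit in the last place, so the latitude may be off by as much as 0.001°.
North–south distance: 0.001° × 111699 m/° = 111.699 m.

112 meters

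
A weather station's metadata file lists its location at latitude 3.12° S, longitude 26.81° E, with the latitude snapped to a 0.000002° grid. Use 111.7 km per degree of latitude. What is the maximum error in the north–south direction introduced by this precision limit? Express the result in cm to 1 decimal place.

11.2 cm

With a 0.000002° grid the true value lies within half a step, ±0.000002°/2 = ±1e-06°, of the stored one.
Along the meridian that is 1e-06° × 111700 m/° = 0.1117 m.
That is 0.1117 m = 11.17 cm.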